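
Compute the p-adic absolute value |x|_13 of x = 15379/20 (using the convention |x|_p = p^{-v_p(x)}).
|15379/20|_13 = 1/2197

Step 1 — compute v_13(x) by factoring powers of 13 out of the numerator and denominator: v_13(15379/20) = 3. Step 2 — apply |x|_p = p^{-v_p(x)} = 13^{-3} = 1/2197.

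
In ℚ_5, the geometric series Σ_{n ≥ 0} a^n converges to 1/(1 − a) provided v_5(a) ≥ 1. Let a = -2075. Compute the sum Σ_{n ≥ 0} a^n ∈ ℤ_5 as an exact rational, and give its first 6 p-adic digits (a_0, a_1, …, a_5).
Σ a^n = 1/(1 − a) = 1/2076;  first 6 digits = (1, 0, 2, 3, 0, 2)

v_5(a) = 2 ≥ 1, so the series converges in ℤ_5 to 1/(1 − a) = 1/(1 − (-2075)) = 1/2076. Expand this rational in ℤ_5: compute digits iteratively via d_i = x_i mod 5, x_{i+1} = (x_i − d_i)/5. The first 6 digits are (1, 0, 2, 3, 0, 2).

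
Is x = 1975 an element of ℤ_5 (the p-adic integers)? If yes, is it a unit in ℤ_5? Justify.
x ∈ ℤ_5 but not a unit; v_5(x) = 2 > 0

ℤ_5 = {x ∈ ℚ_5 : v_5(x) ≥ 0} and ℤ_5^× = {x ∈ ℤ_5 : v_5(x) = 0}. Here v_5(1975) = v_5(num) − v_5(den) = 2; compare against these criteria.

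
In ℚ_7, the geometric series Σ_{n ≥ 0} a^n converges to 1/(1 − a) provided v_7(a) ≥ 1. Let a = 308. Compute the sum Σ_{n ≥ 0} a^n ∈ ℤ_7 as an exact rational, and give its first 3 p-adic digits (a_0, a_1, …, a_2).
Σ a^n = 1/(1 − a) = -1/307;  first 3 digits = (1, 2, 3)

v_7(a) = 1 ≥ 1, so the series converges in ℤ_7 to 1/(1 − a) = 1/(1 − 308) = -1/307. Expand this rational in ℤ_7: compute digits iteratively via d_i = x_i mod 7, x_{i+1} = (x_i − d_i)/7. The first 3 digits are (1, 2, 3).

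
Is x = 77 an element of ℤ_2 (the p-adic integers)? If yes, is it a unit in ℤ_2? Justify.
x ∈ ℤ_2^× (unit); v_2(x) = 0

ℤ_2 = {x ∈ ℚ_2 : v_2(x) ≥ 0} and ℤ_2^× = {x ∈ ℤ_2 : v_2(x) = 0}. Here v_2(77) = v_2(num) − v_2(den) = 0; compare against these criteria.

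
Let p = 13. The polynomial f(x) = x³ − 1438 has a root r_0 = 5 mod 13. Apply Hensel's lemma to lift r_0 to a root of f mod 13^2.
r_1 = 18 (mod 169)

Hensel: r_{i+1} = r_i − f(r_i)/f′(r_i) mod 13^{i+2}, where f′(x) = 3x². Iterate:
  r_0 = 5 (mod 13)
  r_1 = 18 (mod 169)
Final: r = 18 with f(r) ≡ 0 mod 13^2.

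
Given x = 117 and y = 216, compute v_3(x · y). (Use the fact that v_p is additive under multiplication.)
v_3(25272) = 5

v_p(x) = 2 (factor: 117 = 3^2 · 13); v_p(y) = 3 (factor: 216 = 3^3 · 8). Additivity: v_p(xy) = v_p(x) + v_p(y) = 2 + 3 = 5. (Direct check: xy = 25272 = 3^5 · (104).)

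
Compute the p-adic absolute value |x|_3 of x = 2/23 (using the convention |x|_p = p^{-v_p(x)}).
|2/23|_3 = 1

Step 1 — compute v_3(x) by factoring powers of 3 out of the numerator and denominator: v_3(2/23) = 0. Step 2 — apply |x|_p = p^{-v_p(x)} = 3^{0} = 1.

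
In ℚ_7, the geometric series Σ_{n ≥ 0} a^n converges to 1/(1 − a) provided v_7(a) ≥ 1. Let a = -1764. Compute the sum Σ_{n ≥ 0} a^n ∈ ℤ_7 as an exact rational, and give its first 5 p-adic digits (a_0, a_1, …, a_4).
Σ a^n = 1/(1 − a) = 1/1765;  first 5 digits = (1, 0, 6, 1, 0)

v_7(a) = 2 ≥ 1, so the series converges in ℤ_7 to 1/(1 − a) = 1/(1 − (-1764)) = 1/1765. Expand this rational in ℤ_7: compute digits iteratively via d_i = x_i mod 7, x_{i+1} = (x_i − d_i)/7. The first 5 digits are (1, 0, 6, 1, 0).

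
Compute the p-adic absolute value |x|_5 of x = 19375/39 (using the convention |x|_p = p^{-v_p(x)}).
|19375/39|_5 = 1/625

Step 1 — compute v_5(x) by factoring powers of 5 out of the numerator and denominator: v_5(19375/39) = 4. Step 2 — apply |x|_p = p^{-v_p(x)} = 5^{-4} = 1/625.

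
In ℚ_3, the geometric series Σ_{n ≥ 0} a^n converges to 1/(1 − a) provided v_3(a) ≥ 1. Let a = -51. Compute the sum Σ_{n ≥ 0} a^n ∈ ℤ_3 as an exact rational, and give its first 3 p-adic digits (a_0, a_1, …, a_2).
Σ a^n = 1/(1 − a) = 1/52;  first 3 digits = (1, 1, 1)

v_3(a) = 1 ≥ 1, so the series converges in ℤ_3 to 1/(1 − a) = 1/(1 − (-51)) = 1/52. Expand this rational in ℤ_3: compute digits iteratively via d_i = x_i mod 3, x_{i+1} = (x_i − d_i)/3. The first 3 digits are (1, 1, 1).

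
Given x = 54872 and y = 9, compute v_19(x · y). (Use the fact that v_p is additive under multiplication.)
v_19(493848) = 3

v_p(x) = 3 (factor: 54872 = 19^3 · 8); v_p(y) = 0 (factor: 9 = 19^0 · 9). Additivity: v_p(xy) = v_p(x) + v_p(y) = 3 + 0 = 3. (Direct check: xy = 493848 = 19^3 · (72).)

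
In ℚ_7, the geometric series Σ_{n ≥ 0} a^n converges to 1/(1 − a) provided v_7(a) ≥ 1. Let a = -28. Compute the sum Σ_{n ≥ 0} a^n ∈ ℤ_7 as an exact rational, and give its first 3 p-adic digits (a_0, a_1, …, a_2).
Σ a^n = 1/(1 − a) = 1/29;  first 3 digits = (1, 3, 1)

v_7(a) = 1 ≥ 1, so the series converges in ℤ_7 to 1/(1 − a) = 1/(1 − (-28)) = 1/29. Expand this rational in ℤ_7: compute digits iteratively via d_i = x_i mod 7, x_{i+1} = (x_i − d_i)/7. The first 3 digits are (1, 3, 1).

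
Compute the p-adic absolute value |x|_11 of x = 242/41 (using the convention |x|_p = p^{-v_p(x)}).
|242/41|_11 = 1/121

Step 1 — compute v_11(x) by factoring powers of 11 out of the numerator and denominator: v_11(242/41) = 2. Step 2 — apply |x|_p = p^{-v_p(x)} = 11^{-2} = 1/121.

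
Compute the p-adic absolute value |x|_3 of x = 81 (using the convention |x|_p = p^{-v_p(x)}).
|81|_3 = 1/81

Step 1 — compute v_3(x) by factoring powers of 3 out of the numerator and denominator: v_3(81) = 4. Step 2 — apply |x|_p = p^{-v_p(x)} = 3^{-4} = 1/81.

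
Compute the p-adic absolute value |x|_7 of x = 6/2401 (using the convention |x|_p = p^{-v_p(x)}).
|6/2401|_7 = 2401

Step 1 — compute v_7(x) by factoring powers of 7 out of the numerator and denominator: v_7(6/2401) = -4. Step 2 — apply |x|_p = p^{-v_p(x)} = 7^{4} = 2401.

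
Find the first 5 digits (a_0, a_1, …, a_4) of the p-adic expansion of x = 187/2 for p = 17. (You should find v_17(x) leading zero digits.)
(a_0, …, a_4) = (0, 14, 8, 8, 8)

v_17(187/2) = 1, so a_0 = ... = a_0 = 0. Factor out: x = 17^1 · u with u = 11/2 a unit in ℤ_17. Expand u iteratively via a_{v+i} = u_i mod 17, u_{i+1} = (u_i − a_{v+i})/17:
  u_0 = 11/2;  a_1 = 14;  u_1 = (u_0 − 14)/17 = -1/2
  u_1 = -1/2;  a_2 = 8;  u_2 = (u_1 − 8)/17 = -1/2
  u_2 = -1/2;  a_3 = 8;  u_3 = (u_2 − 8)/17 = -1/2
  u_3 = -1/2;  a_4 = 8;  u_4 = (u_3 − 8)/17 = -1/2
Digits: (0, 14, 8, 8, 8).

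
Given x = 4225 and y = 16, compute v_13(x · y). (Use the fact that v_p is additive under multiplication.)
v_13(67600) = 2

v_p(x) = 2 (factor: 4225 = 13^2 · 25); v_p(y) = 0 (factor: 16 = 13^0 · 16). Additivity: v_p(xy) = v_p(x) + v_p(y) = 2 + 0 = 2. (Direct check: xy = 67600 = 13^2 · (400).)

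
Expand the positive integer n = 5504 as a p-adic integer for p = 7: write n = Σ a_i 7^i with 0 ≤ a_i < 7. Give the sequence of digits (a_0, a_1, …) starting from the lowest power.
(a_0, a_1, …) = (2, 2, 0, 2, 2)

Repeated division by 7 gives the digits low-to-high: 5504 = 2 + 2·7^1 + 2·7^3 + 2·7^4. Digit sequence: (2, 2, 0, 2, 2).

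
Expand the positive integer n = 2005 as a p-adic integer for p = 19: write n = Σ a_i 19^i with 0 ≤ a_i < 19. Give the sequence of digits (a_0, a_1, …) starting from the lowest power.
(a_0, a_1, …) = (10, 10, 5)

Repeated division by 19 gives the digits low-to-high: 2005 = 10 + 10·19^1 + 5·19^2. Digit sequence: (10, 10, 5).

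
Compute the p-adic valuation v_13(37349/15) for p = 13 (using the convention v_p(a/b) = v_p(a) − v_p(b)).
v_13(37349/15) = 3

Factor powers of 13 from the numerator and denominator of the reduced fraction: 37349 = 13^3 · 17 and 15 = 13^0 · 15. Apply v_p(a/b) = v_p(a) − v_p(b): v_13(37349/15) = 3 − 0 = 3.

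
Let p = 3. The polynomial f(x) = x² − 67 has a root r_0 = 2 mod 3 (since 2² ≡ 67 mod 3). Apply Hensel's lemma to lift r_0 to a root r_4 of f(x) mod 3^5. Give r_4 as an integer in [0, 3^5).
r_4 = 119 (mod 243)

Hensel's recurrence: r_{i+1} = r_i − f(r_i)·(f′(r_i))^{-1} mod 3^{i+2}, with f′(x) = 2x. Iterate:
  r_0 = 2 (mod 3)
  r_1 = 2 (mod 9)
  r_2 = 11 (mod 27)
  r_3 = 38 (mod 81)
  r_4 = 119 (mod 243)
Final: r_4 = 119, and one checks f(r_4) ≡ 0 mod 3^5.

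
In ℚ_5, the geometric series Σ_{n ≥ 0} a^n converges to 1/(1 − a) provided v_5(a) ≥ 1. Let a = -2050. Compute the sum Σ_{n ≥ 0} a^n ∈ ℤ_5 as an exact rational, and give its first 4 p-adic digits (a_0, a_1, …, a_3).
Σ a^n = 1/(1 − a) = 1/2051;  first 4 digits = (1, 0, 3, 3)

v_5(a) = 2 ≥ 1, so the series converges in ℤ_5 to 1/(1 − a) = 1/(1 − (-2050)) = 1/2051. Expand this rational in ℤ_5: compute digits iteratively via d_i = x_i mod 5, x_{i+1} = (x_i − d_i)/5. The first 4 digits are (1, 0, 3, 3).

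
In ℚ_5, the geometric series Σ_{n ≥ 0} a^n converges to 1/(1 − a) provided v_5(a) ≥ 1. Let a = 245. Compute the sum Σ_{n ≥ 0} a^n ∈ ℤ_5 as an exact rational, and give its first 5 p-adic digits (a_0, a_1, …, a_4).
Σ a^n = 1/(1 − a) = -1/244;  first 5 digits = (1, 4, 0, 1, 2)

v_5(a) = 1 ≥ 1, so the series converges in ℤ_5 to 1/(1 − a) = 1/(1 − 245) = -1/244. Expand this rational in ℤ_5: compute digits iteratively via d_i = x_i mod 5, x_{i+1} = (x_i − d_i)/5. The first 5 digits are (1, 4, 0, 1, 2).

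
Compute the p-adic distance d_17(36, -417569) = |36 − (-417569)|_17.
d_17(36, -417569) = 1/83521

Step 1 — x − y = 36 − (-417569) = 417605. Step 2 — v_17(417605) = 4 (factor: 417605 = (17^4 · 5); the sign does not affect v_p). Step 3 — |x − y|_17 = 17^{-4} = 1/83521.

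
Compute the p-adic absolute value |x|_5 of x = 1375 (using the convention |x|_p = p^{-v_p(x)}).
|1375|_5 = 1/125

Step 1 — compute v_5(x) by factoring powers of 5 out of the numerator and denominator: v_5(1375) = 3. Step 2 — apply |x|_p = p^{-v_p(x)} = 5^{-3} = 1/125.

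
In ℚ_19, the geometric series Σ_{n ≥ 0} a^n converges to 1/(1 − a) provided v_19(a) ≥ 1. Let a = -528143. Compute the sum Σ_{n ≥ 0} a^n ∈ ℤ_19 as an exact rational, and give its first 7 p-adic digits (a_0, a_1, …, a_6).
Σ a^n = 1/(1 − a) = 1/528144;  first 7 digits = (1, 0, 0, 18, 14, 18, 0)

v_19(a) = 3 ≥ 1, so the series converges in ℤ_19 to 1/(1 − a) = 1/(1 − (-528143)) = 1/528144. Expand this rational in ℤ_19: compute digits iteratively via d_i = x_i mod 19, x_{i+1} = (x_i − d_i)/19. The first 7 digits are (1, 0, 0, 18, 14, 18, 0).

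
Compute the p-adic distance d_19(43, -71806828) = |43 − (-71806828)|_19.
d_19(43, -71806828) = 1/2476099

Step 1 — x − y = 43 − (-71806828) = 71806871. Step 2 — v_19(71806871) = 5 (factor: 71806871 = (19^5 · 29); the sign does not affect v_p). Step 3 — |x − y|_19 = 19^{-5} = 1/2476099.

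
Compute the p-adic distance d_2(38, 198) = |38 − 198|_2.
d_2(38, 198) = 1/32

Step 1 — x − y = 38 − 198 = -160. Step 2 — v_2(-160) = 5 (factor: -160 = −(2^5 · 5); the sign does not affect v_p). Step 3 — |x − y|_2 = 2^{-5} = 1/32.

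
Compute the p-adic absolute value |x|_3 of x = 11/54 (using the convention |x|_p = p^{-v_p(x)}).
|11/54|_3 = 27

Step 1 — compute v_3(x) by factoring powers of 3 out of the numerator and denominator: v_3(11/54) = -3. Step 2 — apply |x|_p = p^{-v_p(x)} = 3^{3} = 27.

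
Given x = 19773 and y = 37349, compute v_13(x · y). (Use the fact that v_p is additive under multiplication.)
v_13(738501777) = 6

v_p(x) = 3 (factor: 19773 = 13^3 · 9); v_p(y) = 3 (factor: 37349 = 13^3 · 17). Additivity: v_p(xy) = v_p(x) + v_p(y) = 3 + 3 = 6. (Direct check: xy = 738501777 = 13^6 · (153).)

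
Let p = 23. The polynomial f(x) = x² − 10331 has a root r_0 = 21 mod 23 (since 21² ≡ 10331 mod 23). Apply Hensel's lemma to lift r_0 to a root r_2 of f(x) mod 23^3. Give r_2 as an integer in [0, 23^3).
r_2 = 4690 (mod 12167)

Hensel's recurrence: r_{i+1} = r_i − f(r_i)·(f′(r_i))^{-1} mod 23^{i+2}, with f′(x) = 2x. Iterate:
  r_0 = 21 (mod 23)
  r_1 = 458 (mod 529)
  r_2 = 4690 (mod 12167)
Final: r_2 = 4690, and one checks f(r_2) ≡ 0 mod 23^3.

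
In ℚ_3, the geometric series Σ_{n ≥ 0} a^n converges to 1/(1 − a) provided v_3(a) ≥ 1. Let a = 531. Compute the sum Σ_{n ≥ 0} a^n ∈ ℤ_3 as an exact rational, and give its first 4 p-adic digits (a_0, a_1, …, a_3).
Σ a^n = 1/(1 − a) = -1/530;  first 4 digits = (1, 0, 2, 1)

v_3(a) = 2 ≥ 1, so the series converges in ℤ_3 to 1/(1 − a) = 1/(1 − 531) = -1/530. Expand this rational in ℤ_3: compute digits iteratively via d_i = x_i mod 3, x_{i+1} = (x_i − d_i)/3. The first 4 digits are (1, 0, 2, 1).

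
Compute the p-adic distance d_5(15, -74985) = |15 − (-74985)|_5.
d_5(15, -74985) = 1/3125

Step 1 — x − y = 15 − (-74985) = 75000. Step 2 — v_5(75000) = 5 (factor: 75000 = (5^5 · 24); the sign does not affect v_p). Step 3 — |x − y|_5 = 5^{-5} = 1/3125.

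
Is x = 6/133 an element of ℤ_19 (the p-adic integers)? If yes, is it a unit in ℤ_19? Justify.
x ∉ ℤ_19 (v_19(x) = -1 < 0)

ℤ_19 = {x ∈ ℚ_19 : v_19(x) ≥ 0} and ℤ_19^× = {x ∈ ℤ_19 : v_19(x) = 0}. Here v_19(6/133) = v_19(num) − v_19(den) = -1; compare against these criteria.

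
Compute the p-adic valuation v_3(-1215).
v_3(-1215) = 5

v_3(n) is the largest exponent k such that 3^k divides n. Factor out: -1215 = -3^5 · 5. (Sign doesn't affect v_p.) So v_3(-1215) = 5.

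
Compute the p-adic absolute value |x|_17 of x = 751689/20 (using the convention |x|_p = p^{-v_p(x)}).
|751689/20|_17 = 1/83521

Step 1 — compute v_17(x) by factoring powers of 17 out of the numerator and denominator: v_17(751689/20) = 4. Step 2 — apply |x|_p = p^{-v_p(x)} = 17^{-4} = 1/83521.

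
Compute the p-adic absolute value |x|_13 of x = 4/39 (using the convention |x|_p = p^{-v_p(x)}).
|4/39|_13 = 13

Step 1 — compute v_13(x) by factoring powers of 13 out of the numerator and denominator: v_13(4/39) = -1. Step 2 — apply |x|_p = p^{-v_p(x)} = 13^{1} = 13.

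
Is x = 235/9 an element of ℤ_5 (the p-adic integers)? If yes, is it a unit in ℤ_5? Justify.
x ∈ ℤ_5 but not a unit; v_5(x) = 1 > 0

ℤ_5 = {x ∈ ℚ_5 : v_5(x) ≥ 0} and ℤ_5^× = {x ∈ ℤ_5 : v_5(x) = 0}. Here v_5(235/9) = v_5(num) − v_5(den) = 1; compare against these criteria.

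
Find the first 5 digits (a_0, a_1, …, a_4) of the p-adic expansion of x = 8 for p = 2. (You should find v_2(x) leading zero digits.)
(a_0, …, a_4) = (0, 0, 0, 1, 0)

v_2(8) = 3, so a_0 = ... = a_2 = 0. Factor out: x = 2^3 · u with u = 1 a unit in ℤ_2. Expand u iteratively via a_{v+i} = u_i mod 2, u_{i+1} = (u_i − a_{v+i})/2:
  u_0 = 1;  a_3 = 1;  u_1 = (u_0 − 1)/2 = 0
  u_1 = 0;  a_4 = 0;  u_2 = (u_1 − 0)/2 = 0
Digits: (0, 0, 0, 1, 0).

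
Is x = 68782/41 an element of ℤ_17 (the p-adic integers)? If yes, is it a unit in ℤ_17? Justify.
x ∈ ℤ_17 but not a unit; v_17(x) = 3 > 0

ℤ_17 = {x ∈ ℚ_17 : v_17(x) ≥ 0} and ℤ_17^× = {x ∈ ℤ_17 : v_17(x) = 0}. Here v_17(68782/41) = v_17(num) − v_17(den) = 3; compare against these criteria.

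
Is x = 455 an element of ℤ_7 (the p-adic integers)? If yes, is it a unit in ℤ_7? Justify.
x ∈ ℤ_7 but not a unit; v_7(x) = 1 > 0

ℤ_7 = {x ∈ ℚ_7 : v_7(x) ≥ 0} and ℤ_7^× = {x ∈ ℤ_7 : v_7(x) = 0}. Here v_7(455) = v_7(num) − v_7(den) = 1; compare against these criteria.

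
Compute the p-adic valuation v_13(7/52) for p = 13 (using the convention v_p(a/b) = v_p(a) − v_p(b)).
v_13(7/52) = -1

Factor powers of 13 from the numerator and denominator of the reduced fraction: 7 = 13^0 · 7 and 52 = 13^1 · 4. Apply v_p(a/b) = v_p(a) − v_p(b): v_13(7/52) = 0 − 1 = -1.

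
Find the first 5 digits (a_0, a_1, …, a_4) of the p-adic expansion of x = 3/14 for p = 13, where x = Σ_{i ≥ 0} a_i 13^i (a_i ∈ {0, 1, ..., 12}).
(a_0, …, a_4) = (3, 10, 2, 10, 2)

v_13(3/14) = 0 (numerator and denominator both coprime to 13), so x ∈ ℤ_13^×. Compute digits iteratively via a_i = x_i mod 13, x_{i+1} = (x_i − a_i)/13, with x_0 = x:
  x_0 = 3/14;  a_0 = 3;  x_1 = (x_0 − 3)/13 = -3/14
  x_1 = -3/14;  a_1 = 10;  x_2 = (x_1 − 10)/13 = -11/14
  x_2 = -11/14;  a_2 = 2;  x_3 = (x_2 − 2)/13 = -3/14
  x_3 = -3/14;  a_3 = 10;  x_4 = (x_3 − 10)/13 = -11/14
  x_4 = -11/14;  a_4 = 2;  x_5 = (x_4 − 2)/13 = -3/14
Digits: (3, 10, 2, 10, 2).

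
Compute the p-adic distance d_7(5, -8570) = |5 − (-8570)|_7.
d_7(5, -8570) = 1/343

Step 1 — x − y = 5 − (-8570) = 8575. Step 2 — v_7(8575) = 3 (factor: 8575 = (7^3 · 25); the sign does not affect v_p). Step 3 — |x − y|_7 = 7^{-3} = 1/343.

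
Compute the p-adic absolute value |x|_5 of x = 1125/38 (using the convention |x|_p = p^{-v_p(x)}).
|1125/38|_5 = 1/125

Step 1 — compute v_5(x) by factoring powers of 5 out of the numerator and denominator: v_5(1125/38) = 3. Step 2 — apply |x|_p = p^{-v_p(x)} = 5^{-3} = 1/125.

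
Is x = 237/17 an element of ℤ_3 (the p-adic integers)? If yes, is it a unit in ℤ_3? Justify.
x ∈ ℤ_3 but not a unit; v_3(x) = 1 > 0

ℤ_3 = {x ∈ ℚ_3 : v_3(x) ≥ 0} and ℤ_3^× = {x ∈ ℤ_3 : v_3(x) = 0}. Here v_3(237/17) = v_3(num) − v_3(den) = 1; compare against these criteria.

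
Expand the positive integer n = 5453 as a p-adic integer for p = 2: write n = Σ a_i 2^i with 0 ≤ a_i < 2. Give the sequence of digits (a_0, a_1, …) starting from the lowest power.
(a_0, a_1, …) = (1, 0, 1, 1, 0, 0, 1, 0, 1, 0, 1, 0, 1)

Repeated division by 2 gives the digits low-to-high: 5453 = 1 + 1·2^2 + 1·2^3 + 1·2^6 + 1·2^8 + 1·2^10 + 1·2^12. Digit sequence: (1, 0, 1, 1, 0, 0, 1, 0, 1, 0, 1, 0, 1).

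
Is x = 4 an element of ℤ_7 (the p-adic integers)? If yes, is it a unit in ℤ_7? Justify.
x ∈ ℤ_7^× (unit); v_7(x) = 0

ℤ_7 = {x ∈ ℚ_7 : v_7(x) ≥ 0} and ℤ_7^× = {x ∈ ℤ_7 : v_7(x) = 0}. Here v_7(4) = v_7(num) − v_7(den) = 0; compare against these criteria.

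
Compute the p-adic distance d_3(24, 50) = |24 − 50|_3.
d_3(24, 50) = 1

Step 1 — x − y = 24 − 50 = -26. Step 2 — v_3(-26) = 0 (factor: -26 = −(3^0 · 26); the sign does not affect v_p). Step 3 — |x − y|_3 = 3^{0} = 1.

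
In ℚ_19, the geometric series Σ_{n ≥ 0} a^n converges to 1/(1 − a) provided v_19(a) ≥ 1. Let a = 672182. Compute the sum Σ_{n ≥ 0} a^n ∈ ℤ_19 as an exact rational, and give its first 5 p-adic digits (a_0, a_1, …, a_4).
Σ a^n = 1/(1 − a) = -1/672181;  first 5 digits = (1, 0, 0, 3, 5)

v_19(a) = 3 ≥ 1, so the series converges in ℤ_19 to 1/(1 − a) = 1/(1 − 672182) = -1/672181. Expand this rational in ℤ_19: compute digits iteratively via d_i = x_i mod 19, x_{i+1} = (x_i − d_i)/19. The first 5 digits are (1, 0, 0, 3, 5).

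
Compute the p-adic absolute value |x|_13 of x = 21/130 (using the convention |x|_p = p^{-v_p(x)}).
|21/130|_13 = 13

Step 1 — compute v_13(x) by factoring powers of 13 out of the numerator and denominator: v_13(21/130) = -1. Step 2 — apply |x|_p = p^{-v_p(x)} = 13^{1} = 13.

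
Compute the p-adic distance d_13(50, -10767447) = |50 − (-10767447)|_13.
d_13(50, -10767447) = 1/371293

Step 1 — x − y = 50 − (-10767447) = 10767497. Step 2 — v_13(10767497) = 5 (factor: 10767497 = (13^5 · 29); the sign does not affect v_p). Step 3 — |x − y|_13 = 13^{-5} = 1/371293.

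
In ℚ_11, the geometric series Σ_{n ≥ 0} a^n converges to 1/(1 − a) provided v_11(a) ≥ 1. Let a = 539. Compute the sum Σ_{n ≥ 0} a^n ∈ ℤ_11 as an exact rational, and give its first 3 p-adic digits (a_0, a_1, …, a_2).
Σ a^n = 1/(1 − a) = -1/538;  first 3 digits = (1, 5, 7)

v_11(a) = 1 ≥ 1, so the series converges in ℤ_11 to 1/(1 − a) = 1/(1 − 539) = -1/538. Expand this rational in ℤ_11: compute digits iteratively via d_i = x_i mod 11, x_{i+1} = (x_i − d_i)/11. The first 3 digits are (1, 5, 7).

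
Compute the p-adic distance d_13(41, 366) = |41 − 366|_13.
d_13(41, 366) = 1/13

Step 1 — x − y = 41 − 366 = -325. Step 2 — v_13(-325) = 1 (factor: -325 = −(13^1 · 25); the sign does not affect v_p). Step 3 — |x − y|_13 = 13^{-1} = 1/13.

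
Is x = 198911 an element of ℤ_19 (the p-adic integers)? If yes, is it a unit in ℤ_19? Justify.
x ∈ ℤ_19 but not a unit; v_19(x) = 3 > 0

ℤ_19 = {x ∈ ℚ_19 : v_19(x) ≥ 0} and ℤ_19^× = {x ∈ ℤ_19 : v_19(x) = 0}. Here v_19(198911) = v_19(num) − v_19(den) = 3; compare against these criteria.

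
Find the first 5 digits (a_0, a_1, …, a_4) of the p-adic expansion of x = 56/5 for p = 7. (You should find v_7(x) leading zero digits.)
(a_0, …, a_4) = (0, 3, 4, 5, 2)

v_7(56/5) = 1, so a_0 = ... = a_0 = 0. Factor out: x = 7^1 · u with u = 8/5 a unit in ℤ_7. Expand u iteratively via a_{v+i} = u_i mod 7, u_{i+1} = (u_i − a_{v+i})/7:
  u_0 = 8/5;  a_1 = 3;  u_1 = (u_0 − 3)/7 = -1/5
  u_1 = -1/5;  a_2 = 4;  u_2 = (u_1 − 4)/7 = -3/5
  u_2 = -3/5;  a_3 = 5;  u_3 = (u_2 − 5)/7 = -4/5
  u_3 = -4/5;  a_4 = 2;  u_4 = (u_3 − 2)/7 = -2/5
Digits: (0, 3, 4, 5, 2).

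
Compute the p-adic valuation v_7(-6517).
v_7(-6517) = 3

v_7(n) is the largest exponent k such that 7^k divides n. Factor out: -6517 = -7^3 · 19. (Sign doesn't affect v_p.) So v_7(-6517) = 3.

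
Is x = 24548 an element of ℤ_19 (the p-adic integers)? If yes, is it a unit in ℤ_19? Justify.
x ∈ ℤ_19 but not a unit; v_19(x) = 2 > 0

ℤ_19 = {x ∈ ℚ_19 : v_19(x) ≥ 0} and ℤ_19^× = {x ∈ ℤ_19 : v_19(x) = 0}. Here v_19(24548) = v_19(num) − v_19(den) = 2; compare against these criteria.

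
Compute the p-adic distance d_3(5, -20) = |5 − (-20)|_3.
d_3(5, -20) = 1

Step 1 — x − y = 5 − (-20) = 25. Step 2 — v_3(25) = 0 (factor: 25 = (3^0 · 25); the sign does not affect v_p). Step 3 — |x − y|_3 = 3^{0} = 1.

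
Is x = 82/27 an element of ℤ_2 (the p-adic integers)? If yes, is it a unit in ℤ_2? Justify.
x ∈ ℤ_2 but not a unit; v_2(x) = 1 > 0

ℤ_2 = {x ∈ ℚ_2 : v_2(x) ≥ 0} and ℤ_2^× = {x ∈ ℤ_2 : v_2(x) = 0}. Here v_2(82/27) = v_2(num) − v_2(den) = 1; compare against these criteria.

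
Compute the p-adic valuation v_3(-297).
v_3(-297) = 3

v_3(n) is the largest exponent k such that 3^k divides n. Factor out: -297 = -3^3 · 11. (Sign doesn't affect v_p.) So v_3(-297) = 3.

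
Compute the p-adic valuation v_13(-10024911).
v_13(-10024911) = 5

v_13(n) is the largest exponent k such that 13^k divides n. Factor out: -10024911 = -13^5 · 27. (Sign doesn't affect v_p.) So v_13(-10024911) = 5.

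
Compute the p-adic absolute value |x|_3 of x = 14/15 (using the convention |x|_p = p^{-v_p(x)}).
|14/15|_3 = 3

Step 1 — compute v_3(x) by factoring powers of 3 out of the numerator and denominator: v_3(14/15) = -1. Step 2 — apply |x|_p = p^{-v_p(x)} = 3^{1} = 3.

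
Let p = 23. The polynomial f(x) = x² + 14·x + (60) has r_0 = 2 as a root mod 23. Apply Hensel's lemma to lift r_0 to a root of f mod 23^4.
r_3 = 264732 (mod 279841)

Hensel: r_{i+1} = r_i − f(r_i)·(f′(r_i))^{-1} mod 23^{i+2}, f′(x) = 2x + 14. Iterate:
  r_0 = 2 (mod 23)
  r_1 = 232 (mod 529)
  r_2 = 9225 (mod 12167)
  r_3 = 264732 (mod 279841)
Final: r = 264732 satisfies f(r) ≡ 0 mod 23^4.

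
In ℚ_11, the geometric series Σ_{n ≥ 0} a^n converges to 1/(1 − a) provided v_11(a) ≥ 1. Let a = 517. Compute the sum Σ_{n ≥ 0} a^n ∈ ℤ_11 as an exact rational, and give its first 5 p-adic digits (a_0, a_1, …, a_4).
Σ a^n = 1/(1 − a) = -1/516;  first 5 digits = (1, 3, 2, 8, 0)

v_11(a) = 1 ≥ 1, so the series converges in ℤ_11 to 1/(1 − a) = 1/(1 − 517) = -1/516. Expand this rational in ℤ_11: compute digits iteratively via d_i = x_i mod 11, x_{i+1} = (x_i − d_i)/11. The first 5 digits are (1, 3, 2, 8, 0).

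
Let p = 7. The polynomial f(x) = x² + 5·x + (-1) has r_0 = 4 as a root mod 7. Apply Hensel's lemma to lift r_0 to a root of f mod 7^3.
r_2 = 39 (mod 343)

Hensel: r_{i+1} = r_i − f(r_i)·(f′(r_i))^{-1} mod 7^{i+2}, f′(x) = 2x + 5. Iterate:
  r_0 = 4 (mod 7)
  r_1 = 39 (mod 49)
  r_2 = 39 (mod 343)
Final: r = 39 satisfies f(r) ≡ 0 mod 7^3.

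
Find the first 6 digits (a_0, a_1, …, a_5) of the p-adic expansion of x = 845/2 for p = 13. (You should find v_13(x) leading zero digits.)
(a_0, …, a_5) = (0, 0, 9, 6, 6, 6)

v_13(845/2) = 2, so a_0 = ... = a_1 = 0. Factor out: x = 13^2 · u with u = 5/2 a unit in ℤ_13. Expand u iteratively via a_{v+i} = u_i mod 13, u_{i+1} = (u_i − a_{v+i})/13:
  u_0 = 5/2;  a_2 = 9;  u_1 = (u_0 − 9)/13 = -1/2
  u_1 = -1/2;  a_3 = 6;  u_2 = (u_1 − 6)/13 = -1/2
  u_2 = -1/2;  a_4 = 6;  u_3 = (u_2 − 6)/13 = -1/2
  u_3 = -1/2;  a_5 = 6;  u_4 = (u_3 − 6)/13 = -1/2
Digits: (0, 0, 9, 6, 6, 6).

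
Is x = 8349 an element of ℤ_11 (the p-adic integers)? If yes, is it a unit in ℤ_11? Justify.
x ∈ ℤ_11 but not a unit; v_11(x) = 2 > 0

ℤ_11 = {x ∈ ℚ_11 : v_11(x) ≥ 0} and ℤ_11^× = {x ∈ ℤ_11 : v_11(x) = 0}. Here v_11(8349) = v_11(num) − v_11(den) = 2; compare against these criteria.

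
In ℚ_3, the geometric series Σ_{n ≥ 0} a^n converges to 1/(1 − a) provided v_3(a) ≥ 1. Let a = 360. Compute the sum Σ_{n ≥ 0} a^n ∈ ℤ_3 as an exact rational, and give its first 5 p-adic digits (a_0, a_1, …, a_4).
Σ a^n = 1/(1 − a) = -1/359;  first 5 digits = (1, 0, 1, 1, 2)

v_3(a) = 2 ≥ 1, so the series converges in ℤ_3 to 1/(1 − a) = 1/(1 − 360) = -1/359. Expand this rational in ℤ_3: compute digits iteratively via d_i = x_i mod 3, x_{i+1} = (x_i − d_i)/3. The first 5 digits are (1, 0, 1, 1, 2).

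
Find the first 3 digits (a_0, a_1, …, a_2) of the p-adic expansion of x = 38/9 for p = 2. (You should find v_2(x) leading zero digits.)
(a_0, …, a_2) = (0, 1, 1)

v_2(38/9) = 1, so a_0 = ... = a_0 = 0. Factor out: x = 2^1 · u with u = 19/9 a unit in ℤ_2. Expand u iteratively via a_{v+i} = u_i mod 2, u_{i+1} = (u_i − a_{v+i})/2:
  u_0 = 19/9;  a_1 = 1;  u_1 = (u_0 − 1)/2 = 5/9
  u_1 = 5/9;  a_2 = 1;  u_2 = (u_1 − 1)/2 = -2/9
Digits: (0, 1, 1).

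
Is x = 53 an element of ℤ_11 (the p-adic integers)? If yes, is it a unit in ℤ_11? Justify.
x ∈ ℤ_11^× (unit); v_11(x) = 0

ℤ_11 = {x ∈ ℚ_11 : v_11(x) ≥ 0} and ℤ_11^× = {x ∈ ℤ_11 : v_11(x) = 0}. Here v_11(53) = v_11(num) − v_11(den) = 0; compare against these criteria.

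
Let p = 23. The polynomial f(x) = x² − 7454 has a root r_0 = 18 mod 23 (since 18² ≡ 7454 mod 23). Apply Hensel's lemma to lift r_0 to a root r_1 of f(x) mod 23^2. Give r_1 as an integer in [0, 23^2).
r_1 = 363 (mod 529)

Hensel's recurrence: r_{i+1} = r_i − f(r_i)·(f′(r_i))^{-1} mod 23^{i+2}, with f′(x) = 2x. Iterate:
  r_0 = 18 (mod 23)
  r_1 = 363 (mod 529)
Final: r_1 = 363, and one checks f(r_1) ≡ 0 mod 23^2.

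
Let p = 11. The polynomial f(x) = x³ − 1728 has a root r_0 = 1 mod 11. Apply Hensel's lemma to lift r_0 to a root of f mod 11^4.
r_3 = 12 (mod 14641)

Hensel: r_{i+1} = r_i − f(r_i)/f′(r_i) mod 11^{i+2}, where f′(x) = 3x². Iterate:
  r_0 = 1 (mod 11)
  r_1 = 12 (mod 121)
  r_2 = 12 (mod 1331)
  r_3 = 12 (mod 14641)
Final: r = 12 with f(r) ≡ 0 mod 11^4.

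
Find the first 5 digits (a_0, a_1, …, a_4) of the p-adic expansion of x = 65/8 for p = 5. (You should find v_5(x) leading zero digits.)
(a_0, …, a_4) = (0, 1, 2, 4, 1)

v_5(65/8) = 1, so a_0 = ... = a_0 = 0. Factor out: x = 5^1 · u with u = 13/8 a unit in ℤ_5. Expand u iteratively via a_{v+i} = u_i mod 5, u_{i+1} = (u_i − a_{v+i})/5:
  u_0 = 13/8;  a_1 = 1;  u_1 = (u_0 − 1)/5 = 1/8
  u_1 = 1/8;  a_2 = 2;  u_2 = (u_1 − 2)/5 = -3/8
  u_2 = -3/8;  a_3 = 4;  u_3 = (u_2 − 4)/5 = -7/8
  u_3 = -7/8;  a_4 = 1;  u_4 = (u_3 − 1)/5 = -3/8
Digits: (0, 1, 2, 4, 1).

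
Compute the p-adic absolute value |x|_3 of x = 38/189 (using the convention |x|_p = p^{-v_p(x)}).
|38/189|_3 = 27

Step 1 — compute v_3(x) by factoring powers of 3 out of the numerator and denominator: v_3(38/189) = -3. Step 2 — apply |x|_p = p^{-v_p(x)} = 3^{3} = 27.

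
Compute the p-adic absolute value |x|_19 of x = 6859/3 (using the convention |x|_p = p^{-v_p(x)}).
|6859/3|_19 = 1/6859

Step 1 — compute v_19(x) by factoring powers of 19 out of the numerator and denominator: v_19(6859/3) = 3. Step 2 — apply |x|_p = p^{-v_p(x)} = 19^{-3} = 1/6859.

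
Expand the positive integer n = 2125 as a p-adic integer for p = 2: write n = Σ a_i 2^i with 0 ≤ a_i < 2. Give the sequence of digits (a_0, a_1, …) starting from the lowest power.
(a_0, a_1, …) = (1, 0, 1, 1, 0, 0, 1, 0, 0, 0, 0, 1)

Repeated division by 2 gives the digits low-to-high: 2125 = 1 + 1·2^2 + 1·2^3 + 1·2^6 + 1·2^11. Digit sequence: (1, 0, 1, 1, 0, 0, 1, 0, 0, 0, 0, 1).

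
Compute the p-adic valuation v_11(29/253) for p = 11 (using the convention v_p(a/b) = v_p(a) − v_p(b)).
v_11(29/253) = -1

Factor powers of 11 from the numerator and denominator of the reduced fraction: 29 = 11^0 · 29 and 253 = 11^1 · 23. Apply v_p(a/b) = v_p(a) − v_p(b): v_11(29/253) = 0 − 1 = -1.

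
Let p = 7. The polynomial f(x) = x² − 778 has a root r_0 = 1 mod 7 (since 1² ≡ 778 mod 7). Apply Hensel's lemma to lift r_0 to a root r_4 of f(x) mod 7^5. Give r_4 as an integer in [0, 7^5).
r_4 = 9087 (mod 16807)

Hensel's recurrence: r_{i+1} = r_i − f(r_i)·(f′(r_i))^{-1} mod 7^{i+2}, with f′(x) = 2x. Iterate:
  r_0 = 1 (mod 7)
  r_1 = 22 (mod 49)
  r_2 = 169 (mod 343)
  r_3 = 1884 (mod 2401)
  r_4 = 9087 (mod 16807)
Final: r_4 = 9087, and one checks f(r_4) ≡ 0 mod 7^5.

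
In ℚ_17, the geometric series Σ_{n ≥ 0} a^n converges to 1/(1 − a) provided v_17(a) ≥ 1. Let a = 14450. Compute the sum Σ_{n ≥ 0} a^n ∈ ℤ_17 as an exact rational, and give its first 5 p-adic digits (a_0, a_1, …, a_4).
Σ a^n = 1/(1 − a) = -1/14449;  first 5 digits = (1, 0, 16, 2, 1)

v_17(a) = 2 ≥ 1, so the series converges in ℤ_17 to 1/(1 − a) = 1/(1 − 14450) = -1/14449. Expand this rational in ℤ_17: compute digits iteratively via d_i = x_i mod 17, x_{i+1} = (x_i − d_i)/17. The first 5 digits are (1, 0, 16, 2, 1).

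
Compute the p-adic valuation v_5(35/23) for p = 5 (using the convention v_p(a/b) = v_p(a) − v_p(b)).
v_5(35/23) = 1

Factor powers of 5 from the numerator and denominator of the reduced fraction: 35 = 5^1 · 7 and 23 = 5^0 · 23. Apply v_p(a/b) = v_p(a) − v_p(b): v_5(35/23) = 1 − 0 = 1.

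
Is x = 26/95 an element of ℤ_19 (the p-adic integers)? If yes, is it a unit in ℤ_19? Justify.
x ∉ ℤ_19 (v_19(x) = -1 < 0)

ℤ_19 = {x ∈ ℚ_19 : v_19(x) ≥ 0} and ℤ_19^× = {x ∈ ℤ_19 : v_19(x) = 0}. Here v_19(26/95) = v_19(num) − v_19(den) = -1; compare against these criteria.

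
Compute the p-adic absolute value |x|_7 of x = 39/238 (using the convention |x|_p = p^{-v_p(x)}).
|39/238|_7 = 7

Step 1 — compute v_7(x) by factoring powers of 7 out of the numerator and denominator: v_7(39/238) = -1. Step 2 — apply |x|_p = p^{-v_p(x)} = 7^{1} = 7.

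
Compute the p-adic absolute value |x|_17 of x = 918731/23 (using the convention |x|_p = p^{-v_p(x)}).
|918731/23|_17 = 1/83521

Step 1 — compute v_17(x) by factoring powers of 17 out of the numerator and denominator: v_17(918731/23) = 4. Step 2 — apply |x|_p = p^{-v_p(x)} = 17^{-4} = 1/83521.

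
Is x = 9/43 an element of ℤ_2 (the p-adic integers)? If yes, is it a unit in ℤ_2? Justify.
x ∈ ℤ_2^× (unit); v_2(x) = 0

ℤ_2 = {x ∈ ℚ_2 : v_2(x) ≥ 0} and ℤ_2^× = {x ∈ ℤ_2 : v_2(x) = 0}. Here v_2(9/43) = v_2(num) − v_2(den) = 0; compare against these criteria.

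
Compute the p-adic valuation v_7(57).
v_7(57) = 0

v_7(n) is the largest exponent k such that 7^k divides n. Factor out: 57 = 7^0 · 57. (Sign doesn't affect v_p.) So v_7(57) = 0.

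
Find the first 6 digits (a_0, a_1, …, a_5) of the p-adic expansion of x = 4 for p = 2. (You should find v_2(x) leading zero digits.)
(a_0, …, a_5) = (0, 0, 1, 0, 0, 0)

v_2(4) = 2, so a_0 = ... = a_1 = 0. Factor out: x = 2^2 · u with u = 1 a unit in ℤ_2. Expand u iteratively via a_{v+i} = u_i mod 2, u_{i+1} = (u_i − a_{v+i})/2:
  u_0 = 1;  a_2 = 1;  u_1 = (u_0 − 1)/2 = 0
  u_1 = 0;  a_3 = 0;  u_2 = (u_1 − 0)/2 = 0
  u_2 = 0;  a_4 = 0;  u_3 = (u_2 − 0)/2 = 0
  u_3 = 0;  a_5 = 0;  u_4 = (u_3 − 0)/2 = 0
Digits: (0, 0, 1, 0, 0, 0).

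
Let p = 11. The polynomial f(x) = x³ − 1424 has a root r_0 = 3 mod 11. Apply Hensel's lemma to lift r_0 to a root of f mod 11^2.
r_1 = 113 (mod 121)

Hensel: r_{i+1} = r_i − f(r_i)/f′(r_i) mod 11^{i+2}, where f′(x) = 3x². Iterate:
  r_0 = 3 (mod 11)
  r_1 = 113 (mod 121)
Final: r = 113 with f(r) ≡ 0 mod 11^2.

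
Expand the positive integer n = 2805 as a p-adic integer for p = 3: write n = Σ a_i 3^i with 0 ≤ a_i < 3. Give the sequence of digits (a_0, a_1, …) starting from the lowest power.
(a_0, a_1, …) = (0, 2, 2, 1, 1, 2, 0, 1)

Repeated division by 3 gives the digits low-to-high: 2805 = 2·3^1 + 2·3^2 + 1·3^3 + 1·3^4 + 2·3^5 + 1·3^7. Digit sequence: (0, 2, 2, 1, 1, 2, 0, 1).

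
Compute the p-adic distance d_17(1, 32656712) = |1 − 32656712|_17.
d_17(1, 32656712) = 1/1419857

Step 1 — x − y = 1 − 32656712 = -32656711. Step 2 — v_17(-32656711) = 5 (factor: -32656711 = −(17^5 · 23); the sign does not affect v_p). Step 3 — |x − y|_17 = 17^{-5} = 1/1419857.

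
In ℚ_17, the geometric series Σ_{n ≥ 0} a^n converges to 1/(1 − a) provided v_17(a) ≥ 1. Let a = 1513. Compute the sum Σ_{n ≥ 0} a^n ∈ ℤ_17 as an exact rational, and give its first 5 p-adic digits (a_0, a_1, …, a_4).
Σ a^n = 1/(1 − a) = -1/1512;  first 5 digits = (1, 4, 4, 3, 0)

v_17(a) = 1 ≥ 1, so the series converges in ℤ_17 to 1/(1 − a) = 1/(1 − 1513) = -1/1512. Expand this rational in ℤ_17: compute digits iteratively via d_i = x_i mod 17, x_{i+1} = (x_i − d_i)/17. The first 5 digits are (1, 4, 4, 3, 0).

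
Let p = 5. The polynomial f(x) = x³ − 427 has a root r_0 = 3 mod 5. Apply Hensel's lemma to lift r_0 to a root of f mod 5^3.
r_2 = 78 (mod 125)

Hensel: r_{i+1} = r_i − f(r_i)/f′(r_i) mod 5^{i+2}, where f′(x) = 3x². Iterate:
  r_0 = 3 (mod 5)
  r_1 = 3 (mod 25)
  r_2 = 78 (mod 125)
Final: r = 78 with f(r) ≡ 0 mod 5^3.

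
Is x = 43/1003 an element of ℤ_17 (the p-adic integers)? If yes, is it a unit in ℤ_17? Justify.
x ∉ ℤ_17 (v_17(x) = -1 < 0)

ℤ_17 = {x ∈ ℚ_17 : v_17(x) ≥ 0} and ℤ_17^× = {x ∈ ℤ_17 : v_17(x) = 0}. Here v_17(43/1003) = v_17(num) − v_17(den) = -1; compare against these criteria.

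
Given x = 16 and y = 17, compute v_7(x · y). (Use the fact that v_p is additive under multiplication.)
v_7(272) = 0

v_p(x) = 0 (factor: 16 = 7^0 · 16); v_p(y) = 0 (factor: 17 = 7^0 · 17). Additivity: v_p(xy) = v_p(x) + v_p(y) = 0 + 0 = 0. (Direct check: xy = 272 = 7^0 · (272).)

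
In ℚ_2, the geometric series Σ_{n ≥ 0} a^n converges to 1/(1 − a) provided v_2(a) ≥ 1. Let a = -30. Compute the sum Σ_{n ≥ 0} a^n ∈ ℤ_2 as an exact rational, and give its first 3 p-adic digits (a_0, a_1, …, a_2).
Σ a^n = 1/(1 − a) = 1/31;  first 3 digits = (1, 1, 1)

v_2(a) = 1 ≥ 1, so the series converges in ℤ_2 to 1/(1 − a) = 1/(1 − (-30)) = 1/31. Expand this rational in ℤ_2: compute digits iteratively via d_i = x_i mod 2, x_{i+1} = (x_i − d_i)/2. The first 3 digits are (1, 1, 1).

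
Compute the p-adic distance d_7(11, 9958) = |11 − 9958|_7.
d_7(11, 9958) = 1/343

Step 1 — x − y = 11 − 9958 = -9947. Step 2 — v_7(-9947) = 3 (factor: -9947 = −(7^3 · 29); the sign does not affect v_p). Step 3 — |x − y|_7 = 7^{-3} = 1/343.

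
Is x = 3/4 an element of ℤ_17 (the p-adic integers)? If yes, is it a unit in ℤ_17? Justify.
x ∈ ℤ_17^× (unit); v_17(x) = 0

ℤ_17 = {x ∈ ℚ_17 : v_17(x) ≥ 0} and ℤ_17^× = {x ∈ ℤ_17 : v_17(x) = 0}. Here v_17(3/4) = v_17(num) − v_17(den) = 0; compare against these criteria.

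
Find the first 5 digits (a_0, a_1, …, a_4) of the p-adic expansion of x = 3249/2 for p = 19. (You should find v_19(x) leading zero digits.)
(a_0, …, a_4) = (0, 0, 14, 9, 9)

v_19(3249/2) = 2, so a_0 = ... = a_1 = 0. Factor out: x = 19^2 · u with u = 9/2 a unit in ℤ_19. Expand u iteratively via a_{v+i} = u_i mod 19, u_{i+1} = (u_i − a_{v+i})/19:
  u_0 = 9/2;  a_2 = 14;  u_1 = (u_0 − 14)/19 = -1/2
  u_1 = -1/2;  a_3 = 9;  u_2 = (u_1 − 9)/19 = -1/2
  u_2 = -1/2;  a_4 = 9;  u_3 = (u_2 − 9)/19 = -1/2
Digits: (0, 0, 14, 9, 9).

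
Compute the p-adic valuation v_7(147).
v_7(147) = 2

v_7(n) is the largest exponent k such that 7^k divides n. Factor out: 147 = 7^2 · 3. (Sign doesn't affect v_p.) So v_7(147) = 2.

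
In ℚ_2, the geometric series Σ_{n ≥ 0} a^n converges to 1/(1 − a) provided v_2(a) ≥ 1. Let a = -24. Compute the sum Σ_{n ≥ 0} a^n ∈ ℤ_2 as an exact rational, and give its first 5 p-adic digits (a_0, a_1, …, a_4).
Σ a^n = 1/(1 − a) = 1/25;  first 5 digits = (1, 0, 0, 1, 0)

v_2(a) = 3 ≥ 1, so the series converges in ℤ_2 to 1/(1 − a) = 1/(1 − (-24)) = 1/25. Expand this rational in ℤ_2: compute digits iteratively via d_i = x_i mod 2, x_{i+1} = (x_i − d_i)/2. The first 5 digits are (1, 0, 0, 1, 0).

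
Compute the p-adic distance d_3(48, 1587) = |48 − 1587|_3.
d_3(48, 1587) = 1/81

Step 1 — x − y = 48 − 1587 = -1539. Step 2 — v_3(-1539) = 4 (factor: -1539 = −(3^4 · 19); the sign does not affect v_p). Step 3 — |x − y|_3 = 3^{-4} = 1/81.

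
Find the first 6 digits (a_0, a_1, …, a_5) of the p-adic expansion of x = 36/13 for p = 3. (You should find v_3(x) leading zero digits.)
(a_0, …, a_5) = (0, 0, 1, 0, 2, 0)

v_3(36/13) = 2, so a_0 = ... = a_1 = 0. Factor out: x = 3^2 · u with u = 4/13 a unit in ℤ_3. Expand u iteratively via a_{v+i} = u_i mod 3, u_{i+1} = (u_i − a_{v+i})/3:
  u_0 = 4/13;  a_2 = 1;  u_1 = (u_0 − 1)/3 = -3/13
  u_1 = -3/13;  a_3 = 0;  u_2 = (u_1 − 0)/3 = -1/13
  u_2 = -1/13;  a_4 = 2;  u_3 = (u_2 − 2)/3 = -9/13
  u_3 = -9/13;  a_5 = 0;  u_4 = (u_3 − 0)/3 = -3/13
Digits: (0, 0, 1, 0, 2, 0).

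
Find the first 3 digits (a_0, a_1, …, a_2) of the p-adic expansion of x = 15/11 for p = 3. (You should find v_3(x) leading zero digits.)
(a_0, …, a_2) = (0, 1, 2)

v_3(15/11) = 1, so a_0 = ... = a_0 = 0. Factor out: x = 3^1 · u with u = 5/11 a unit in ℤ_3. Expand u iteratively via a_{v+i} = u_i mod 3, u_{i+1} = (u_i − a_{v+i})/3:
  u_0 = 5/11;  a_1 = 1;  u_1 = (u_0 − 1)/3 = -2/11
  u_1 = -2/11;  a_2 = 2;  u_2 = (u_1 − 2)/3 = -8/11
Digits: (0, 1, 2).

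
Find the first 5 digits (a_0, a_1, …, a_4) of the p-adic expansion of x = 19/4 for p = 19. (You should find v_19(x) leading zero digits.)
(a_0, …, a_4) = (0, 5, 14, 4, 14)

v_19(19/4) = 1, so a_0 = ... = a_0 = 0. Factor out: x = 19^1 · u with u = 1/4 a unit in ℤ_19. Expand u iteratively via a_{v+i} = u_i mod 19, u_{i+1} = (u_i − a_{v+i})/19:
  u_0 = 1/4;  a_1 = 5;  u_1 = (u_0 − 5)/19 = -1/4
  u_1 = -1/4;  a_2 = 14;  u_2 = (u_1 − 14)/19 = -3/4
  u_2 = -3/4;  a_3 = 4;  u_3 = (u_2 − 4)/19 = -1/4
  u_3 = -1/4;  a_4 = 14;  u_4 = (u_3 − 14)/19 = -3/4
Digits: (0, 5, 14, 4, 14).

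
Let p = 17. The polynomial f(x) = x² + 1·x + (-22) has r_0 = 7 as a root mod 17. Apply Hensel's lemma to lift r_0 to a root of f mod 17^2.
r_1 = 24 (mod 289)

Hensel: r_{i+1} = r_i − f(r_i)·(f′(r_i))^{-1} mod 17^{i+2}, f′(x) = 2x + 1. Iterate:
  r_0 = 7 (mod 17)
  r_1 = 24 (mod 289)
Final: r = 24 satisfies f(r) ≡ 0 mod 17^2.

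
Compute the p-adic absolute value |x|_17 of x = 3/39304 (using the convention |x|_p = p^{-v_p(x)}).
|3/39304|_17 = 4913

Step 1 — compute v_17(x) by factoring powers of 17 out of the numerator and denominator: v_17(3/39304) = -3. Step 2 — apply |x|_p = p^{-v_p(x)} = 17^{3} = 4913.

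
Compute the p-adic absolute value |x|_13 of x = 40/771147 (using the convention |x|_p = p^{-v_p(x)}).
|40/771147|_13 = 28561

Step 1 — compute v_13(x) by factoring powers of 13 out of the numerator and denominator: v_13(40/771147) = -4. Step 2 — apply |x|_p = p^{-v_p(x)} = 13^{4} = 28561.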